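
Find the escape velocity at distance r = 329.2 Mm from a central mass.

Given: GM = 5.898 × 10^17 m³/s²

Convert to SI: r = 329.2 Mm = 3.292e+08 m.
Escape velocity comes from setting total energy to zero: ½v² − GM/r = 0 ⇒ v_esc = √(2GM / r).
v_esc = √(2 · 5.898e+17 / 3.292e+08) m/s ≈ 5.986e+04 m/s = 59.86 km/s.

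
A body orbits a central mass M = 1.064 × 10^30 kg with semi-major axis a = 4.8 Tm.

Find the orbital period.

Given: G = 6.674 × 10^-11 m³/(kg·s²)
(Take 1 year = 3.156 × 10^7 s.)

Convert to SI: a = 4.8 Tm = 4.8e+12 m.
GM = G · M = 6.674e-11 · 1.064e+30 = 7.10114e+19 m³/s².
Kepler's third law: T = 2π √(a³ / GM).
Substituting a = 4.8e+12 m and GM = 7.10114e+19 m³/s²:
T = 2π √((4.8e+12)³ / 7.10114e+19) s
T ≈ 7.841e+09 s = 248.5 years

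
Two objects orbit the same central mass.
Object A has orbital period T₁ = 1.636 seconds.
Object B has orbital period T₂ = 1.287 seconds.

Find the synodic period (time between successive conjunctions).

T_syn = |T₁ · T₂ / (T₁ − T₂)|.
T_syn = |1.636 · 1.287 / (1.636 − 1.287)| s ≈ 6.033 s = 6.033 seconds.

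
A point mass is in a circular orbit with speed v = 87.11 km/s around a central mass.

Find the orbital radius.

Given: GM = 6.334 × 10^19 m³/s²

Convert to SI: v = 87.11 km/s = 87110 m/s.
For a circular orbit, v² = GM / r, so r = GM / v².
r = 6.334e+19 / (87110)² m ≈ 8.347e+09 m = 8.347 Gm.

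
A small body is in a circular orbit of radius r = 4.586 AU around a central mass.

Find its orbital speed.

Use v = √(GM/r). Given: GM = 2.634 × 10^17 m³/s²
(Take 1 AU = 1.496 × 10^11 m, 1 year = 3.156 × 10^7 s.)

Convert to SI: r = 4.586 AU = 6.86066e+11 m.
For a circular orbit, gravity supplies the centripetal force, so v = √(GM / r).
v = √(2.634e+17 / 6.86066e+11) m/s ≈ 619.6 m/s = 0.1307 AU/year.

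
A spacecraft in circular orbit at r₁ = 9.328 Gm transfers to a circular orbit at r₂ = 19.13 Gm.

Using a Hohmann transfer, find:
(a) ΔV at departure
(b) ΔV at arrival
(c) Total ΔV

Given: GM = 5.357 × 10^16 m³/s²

Convert to SI: r₁ = 9.328 Gm = 9.328e+09 m; r₂ = 19.13 Gm = 1.913e+10 m.
Transfer semi-major axis: a_t = (r₁ + r₂)/2 = (9.328e+09 + 1.913e+10)/2 = 1.4229e+10 m.
Circular speeds: v₁ = √(GM/r₁) = 2396.44 m/s, v₂ = √(GM/r₂) = 1673.41 m/s.
Transfer speeds (vis-viva v² = GM(2/r − 1/a_t)): v₁ᵗ = 2778.67 m/s, v₂ᵗ = 1354.91 m/s.
(a) ΔV₁ = |v₁ᵗ − v₁| ≈ 382.2 m/s = 382.2 m/s.
(b) ΔV₂ = |v₂ − v₂ᵗ| ≈ 318.5 m/s = 318.5 m/s.
(c) ΔV_total = ΔV₁ + ΔV₂ ≈ 700.7 m/s = 700.7 m/s.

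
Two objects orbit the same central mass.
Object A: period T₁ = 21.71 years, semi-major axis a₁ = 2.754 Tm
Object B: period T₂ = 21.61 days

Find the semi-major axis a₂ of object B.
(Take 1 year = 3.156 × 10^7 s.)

Convert to SI: T₁ = 21.71 years = 6.85168e+08 s; a₁ = 2.754 Tm = 2.754e+12 m; T₂ = 21.61 days = 1.8671e+06 s.
Kepler's third law: (T₁/T₂)² = (a₁/a₂)³ ⇒ a₂ = a₁ · (T₂/T₁)^(2/3).
T₂/T₁ = 1.8671e+06 / 6.85168e+08 = 0.00272503.
a₂ = 2.754e+12 · (0.00272503)^(2/3) m ≈ 5.373e+10 m = 53.73 Gm.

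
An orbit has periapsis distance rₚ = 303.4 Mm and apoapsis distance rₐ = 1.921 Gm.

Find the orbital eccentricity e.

Convert to SI: rₚ = 303.4 Mm = 3.034e+08 m; rₐ = 1.921 Gm = 1.921e+09 m.
e = (rₐ − rₚ) / (rₐ + rₚ).
e = (1.921e+09 − 3.034e+08) / (1.921e+09 + 3.034e+08) = 1.6176e+09 / 2.2244e+09 ≈ 0.7272.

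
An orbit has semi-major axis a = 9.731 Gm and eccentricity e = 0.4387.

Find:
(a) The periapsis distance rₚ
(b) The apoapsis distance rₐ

Convert to SI: a = 9.731 Gm = 9.731e+09 m.
(a) rₚ = a(1 − e) = 9.731e+09 · (1 − 0.4387) = 9.731e+09 · 0.5613 ≈ 5.462e+09 m = 5.462 Gm.
(b) rₐ = a(1 + e) = 9.731e+09 · (1 + 0.4387) = 9.731e+09 · 1.4387 ≈ 1.4e+10 m = 14 Gm.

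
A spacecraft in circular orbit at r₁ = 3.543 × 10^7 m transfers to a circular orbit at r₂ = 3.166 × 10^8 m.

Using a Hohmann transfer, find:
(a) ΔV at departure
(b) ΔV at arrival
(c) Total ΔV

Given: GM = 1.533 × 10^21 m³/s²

Transfer semi-major axis: a_t = (r₁ + r₂)/2 = (3.543e+07 + 3.166e+08)/2 = 1.76015e+08 m.
Circular speeds: v₁ = √(GM/r₁) = 6.57787e+06 m/s, v₂ = √(GM/r₂) = 2.20047e+06 m/s.
Transfer speeds (vis-viva v² = GM(2/r − 1/a_t)): v₁ᵗ = 8.82198e+06 m/s, v₂ᵗ = 987248 m/s.
(a) ΔV₁ = |v₁ᵗ − v₁| ≈ 2.244e+06 m/s = 2244 km/s.
(b) ΔV₂ = |v₂ − v₂ᵗ| ≈ 1.213e+06 m/s = 1213 km/s.
(c) ΔV_total = ΔV₁ + ΔV₂ ≈ 3.457e+06 m/s = 3457 km/s.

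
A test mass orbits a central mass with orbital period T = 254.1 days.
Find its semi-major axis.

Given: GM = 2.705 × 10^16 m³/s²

Convert to SI: T = 254.1 days = 2.19542e+07 s.
Invert Kepler's third law: a = (GM · T² / (4π²))^(1/3).
Substituting T = 2.19542e+07 s and GM = 2.705e+16 m³/s²:
a = (2.705e+16 · (2.19542e+07)² / (4π²))^(1/3) m
a ≈ 6.912e+09 m = 6.912 Gm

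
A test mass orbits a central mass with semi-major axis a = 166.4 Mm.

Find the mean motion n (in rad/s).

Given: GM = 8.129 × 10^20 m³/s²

Convert to SI: a = 166.4 Mm = 1.664e+08 m.
n = √(GM / a³).
n = √(8.129e+20 / (1.664e+08)³) rad/s ≈ 0.01328 rad/s.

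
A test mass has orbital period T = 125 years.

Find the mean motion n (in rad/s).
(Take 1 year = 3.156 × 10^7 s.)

Convert to SI: T = 125 years = 3.945e+09 s.
n = 2π / T.
n = 2π / 3.945e+09 s ≈ 1.593e-09 rad/s.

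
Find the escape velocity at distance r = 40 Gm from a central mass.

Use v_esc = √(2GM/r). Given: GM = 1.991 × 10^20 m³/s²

Convert to SI: r = 40 Gm = 4e+10 m.
Escape velocity comes from setting total energy to zero: ½v² − GM/r = 0 ⇒ v_esc = √(2GM / r).
v_esc = √(2 · 1.991e+20 / 4e+10) m/s ≈ 9.977e+04 m/s = 99.77 km/s.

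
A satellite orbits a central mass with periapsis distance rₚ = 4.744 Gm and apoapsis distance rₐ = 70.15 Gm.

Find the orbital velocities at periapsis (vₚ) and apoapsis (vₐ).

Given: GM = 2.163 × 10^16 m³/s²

Convert to SI: rₚ = 4.744 Gm = 4.744e+09 m; rₐ = 70.15 Gm = 7.015e+10 m.
Use the vis-viva equation v² = GM(2/r − 1/a) with a = (rₚ + rₐ)/2 = (4.744e+09 + 7.015e+10)/2 = 3.7447e+10 m.
vₚ = √(GM · (2/rₚ − 1/a)) = √(2.163e+16 · (2/4.744e+09 − 1/3.7447e+10)) m/s ≈ 2923 m/s = 2.923 km/s.
vₐ = √(GM · (2/rₐ − 1/a)) = √(2.163e+16 · (2/7.015e+10 − 1/3.7447e+10)) m/s ≈ 197.6 m/s = 197.6 m/s.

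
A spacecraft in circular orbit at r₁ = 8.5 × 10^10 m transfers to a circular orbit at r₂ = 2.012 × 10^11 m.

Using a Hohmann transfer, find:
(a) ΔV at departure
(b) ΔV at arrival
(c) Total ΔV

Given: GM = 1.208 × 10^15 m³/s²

Transfer semi-major axis: a_t = (r₁ + r₂)/2 = (8.5e+10 + 2.012e+11)/2 = 1.431e+11 m.
Circular speeds: v₁ = √(GM/r₁) = 119.213 m/s, v₂ = √(GM/r₂) = 77.4853 m/s.
Transfer speeds (vis-viva v² = GM(2/r − 1/a_t)): v₁ᵗ = 141.357 m/s, v₂ᵗ = 59.7185 m/s.
(a) ΔV₁ = |v₁ᵗ − v₁| ≈ 22.14 m/s = 22.14 m/s.
(b) ΔV₂ = |v₂ − v₂ᵗ| ≈ 17.77 m/s = 17.77 m/s.
(c) ΔV_total = ΔV₁ + ΔV₂ ≈ 39.91 m/s = 39.91 m/s.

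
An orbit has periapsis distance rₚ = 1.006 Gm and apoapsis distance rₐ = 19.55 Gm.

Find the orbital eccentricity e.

Convert to SI: rₚ = 1.006 Gm = 1.006e+09 m; rₐ = 19.55 Gm = 1.955e+10 m.
e = (rₐ − rₚ) / (rₐ + rₚ).
e = (1.955e+10 − 1.006e+09) / (1.955e+10 + 1.006e+09) = 1.8544e+10 / 2.0556e+10 ≈ 0.9021.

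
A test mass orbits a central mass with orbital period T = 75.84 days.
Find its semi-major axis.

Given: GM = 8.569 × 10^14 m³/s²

Convert to SI: T = 75.84 days = 6.55258e+06 s.
Invert Kepler's third law: a = (GM · T² / (4π²))^(1/3).
Substituting T = 6.55258e+06 s and GM = 8.569e+14 m³/s²:
a = (8.569e+14 · (6.55258e+06)² / (4π²))^(1/3) m
a ≈ 9.768e+08 m = 976.8 Mm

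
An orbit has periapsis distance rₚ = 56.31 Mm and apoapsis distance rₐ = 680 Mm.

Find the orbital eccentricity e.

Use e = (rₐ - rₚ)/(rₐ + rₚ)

Convert to SI: rₚ = 56.31 Mm = 5.631e+07 m; rₐ = 680 Mm = 6.8e+08 m.
e = (rₐ − rₚ) / (rₐ + rₚ).
e = (6.8e+08 − 5.631e+07) / (6.8e+08 + 5.631e+07) = 6.2369e+08 / 7.3631e+08 ≈ 0.847.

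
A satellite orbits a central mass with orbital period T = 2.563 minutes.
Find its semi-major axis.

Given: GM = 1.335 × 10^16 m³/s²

Convert to SI: T = 2.563 minutes = 153.78 s.
Invert Kepler's third law: a = (GM · T² / (4π²))^(1/3).
Substituting T = 153.78 s and GM = 1.335e+16 m³/s²:
a = (1.335e+16 · (153.78)² / (4π²))^(1/3) m
a ≈ 2e+06 m = 2 Mm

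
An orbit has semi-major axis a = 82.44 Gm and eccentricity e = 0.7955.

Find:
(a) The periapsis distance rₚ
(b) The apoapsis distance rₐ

Convert to SI: a = 82.44 Gm = 8.244e+10 m.
(a) rₚ = a(1 − e) = 8.244e+10 · (1 − 0.7955) = 8.244e+10 · 0.2045 ≈ 1.686e+10 m = 16.86 Gm.
(b) rₐ = a(1 + e) = 8.244e+10 · (1 + 0.7955) = 8.244e+10 · 1.7955 ≈ 1.48e+11 m = 148 Gm.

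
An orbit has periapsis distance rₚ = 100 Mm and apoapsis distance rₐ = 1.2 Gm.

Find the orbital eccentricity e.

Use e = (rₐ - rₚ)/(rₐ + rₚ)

Convert to SI: rₚ = 100 Mm = 1e+08 m; rₐ = 1.2 Gm = 1.2e+09 m.
e = (rₐ − rₚ) / (rₐ + rₚ).
e = (1.2e+09 − 1e+08) / (1.2e+09 + 1e+08) = 1.1e+09 / 1.3e+09 ≈ 0.8462.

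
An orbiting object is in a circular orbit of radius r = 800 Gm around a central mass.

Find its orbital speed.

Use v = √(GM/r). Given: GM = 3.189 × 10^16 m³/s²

Convert to SI: r = 800 Gm = 8e+11 m.
For a circular orbit, gravity supplies the centripetal force, so v = √(GM / r).
v = √(3.189e+16 / 8e+11) m/s ≈ 199.7 m/s = 199.7 m/s.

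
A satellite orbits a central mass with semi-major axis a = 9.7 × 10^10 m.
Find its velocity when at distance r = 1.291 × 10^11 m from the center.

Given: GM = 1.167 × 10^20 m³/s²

Vis-viva: v = √(GM · (2/r − 1/a)).
2/r − 1/a = 2/1.291e+11 − 1/9.7e+10 = 5.18259e-12 m⁻¹.
v = √(1.167e+20 · 5.18259e-12) m/s ≈ 2.459e+04 m/s = 24.59 km/s.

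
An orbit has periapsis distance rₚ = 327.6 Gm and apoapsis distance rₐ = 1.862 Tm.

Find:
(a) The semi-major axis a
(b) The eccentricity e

Convert to SI: rₚ = 327.6 Gm = 3.276e+11 m; rₐ = 1.862 Tm = 1.862e+12 m.
(a) a = (rₚ + rₐ) / 2 = (3.276e+11 + 1.862e+12) / 2 ≈ 1.095e+12 m = 1.095 Tm.
(b) e = (rₐ − rₚ) / (rₐ + rₚ) = (1.862e+12 − 3.276e+11) / (1.862e+12 + 3.276e+11) ≈ 0.7008.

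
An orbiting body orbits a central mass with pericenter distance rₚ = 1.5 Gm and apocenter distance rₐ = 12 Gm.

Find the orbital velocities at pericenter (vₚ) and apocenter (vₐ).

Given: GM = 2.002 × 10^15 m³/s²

Convert to SI: rₚ = 1.5 Gm = 1.5e+09 m; rₐ = 12 Gm = 1.2e+10 m.
Use the vis-viva equation v² = GM(2/r − 1/a) with a = (rₚ + rₐ)/2 = (1.5e+09 + 1.2e+10)/2 = 6.75e+09 m.
vₚ = √(GM · (2/rₚ − 1/a)) = √(2.002e+15 · (2/1.5e+09 − 1/6.75e+09)) m/s ≈ 1540 m/s = 1.54 km/s.
vₐ = √(GM · (2/rₐ − 1/a)) = √(2.002e+15 · (2/1.2e+10 − 1/6.75e+09)) m/s ≈ 192.5 m/s = 192.5 m/s.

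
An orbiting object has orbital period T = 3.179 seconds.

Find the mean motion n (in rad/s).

n = 2π / T.
n = 2π / 3.179 s ≈ 1.976 rad/s.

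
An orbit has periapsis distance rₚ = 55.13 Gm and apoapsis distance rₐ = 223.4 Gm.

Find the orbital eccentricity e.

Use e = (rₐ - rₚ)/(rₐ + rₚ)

Convert to SI: rₚ = 55.13 Gm = 5.513e+10 m; rₐ = 223.4 Gm = 2.234e+11 m.
e = (rₐ − rₚ) / (rₐ + rₚ).
e = (2.234e+11 − 5.513e+10) / (2.234e+11 + 5.513e+10) = 1.6827e+11 / 2.7853e+11 ≈ 0.6041.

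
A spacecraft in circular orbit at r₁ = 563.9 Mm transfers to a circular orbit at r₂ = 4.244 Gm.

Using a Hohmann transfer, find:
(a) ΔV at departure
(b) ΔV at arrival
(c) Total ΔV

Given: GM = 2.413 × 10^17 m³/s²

Convert to SI: r₁ = 563.9 Mm = 5.639e+08 m; r₂ = 4.244 Gm = 4.244e+09 m.
Transfer semi-major axis: a_t = (r₁ + r₂)/2 = (5.639e+08 + 4.244e+09)/2 = 2.40395e+09 m.
Circular speeds: v₁ = √(GM/r₁) = 20686.1 m/s, v₂ = √(GM/r₂) = 7540.34 m/s.
Transfer speeds (vis-viva v² = GM(2/r − 1/a_t)): v₁ᵗ = 27485.4 m/s, v₂ᵗ = 3651.99 m/s.
(a) ΔV₁ = |v₁ᵗ − v₁| ≈ 6799 m/s = 6.799 km/s.
(b) ΔV₂ = |v₂ − v₂ᵗ| ≈ 3888 m/s = 3.888 km/s.
(c) ΔV_total = ΔV₁ + ΔV₂ ≈ 1.069e+04 m/s = 10.69 km/s.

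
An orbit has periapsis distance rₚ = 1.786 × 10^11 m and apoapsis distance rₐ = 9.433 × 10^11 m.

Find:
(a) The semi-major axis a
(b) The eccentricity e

(a) a = (rₚ + rₐ) / 2 = (1.786e+11 + 9.433e+11) / 2 ≈ 5.61e+11 m = 5.609 × 10^11 m.
(b) e = (rₐ − rₚ) / (rₐ + rₚ) = (9.433e+11 − 1.786e+11) / (9.433e+11 + 1.786e+11) ≈ 0.6816.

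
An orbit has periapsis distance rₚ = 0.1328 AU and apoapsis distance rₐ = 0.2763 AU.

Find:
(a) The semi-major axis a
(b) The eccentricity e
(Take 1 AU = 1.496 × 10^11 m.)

Convert to SI: rₚ = 0.1328 AU = 1.98669e+10 m; rₐ = 0.2763 AU = 4.13345e+10 m.
(a) a = (rₚ + rₐ) / 2 = (1.98669e+10 + 4.13345e+10) / 2 ≈ 3.06e+10 m = 0.2046 AU.
(b) e = (rₐ − rₚ) / (rₐ + rₚ) = (4.13345e+10 − 1.98669e+10) / (4.13345e+10 + 1.98669e+10) ≈ 0.3508.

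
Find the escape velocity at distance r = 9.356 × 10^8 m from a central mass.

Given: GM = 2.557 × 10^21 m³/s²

Escape velocity comes from setting total energy to zero: ½v² − GM/r = 0 ⇒ v_esc = √(2GM / r).
v_esc = √(2 · 2.557e+21 / 9.356e+08) m/s ≈ 2.338e+06 m/s = 2338 km/s.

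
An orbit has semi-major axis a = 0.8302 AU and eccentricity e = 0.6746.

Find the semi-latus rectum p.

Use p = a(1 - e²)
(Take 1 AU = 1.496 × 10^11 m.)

Convert to SI: a = 0.8302 AU = 1.24198e+11 m.
p = a (1 − e²).
p = 1.24198e+11 · (1 − (0.6746)²) = 1.24198e+11 · 0.544915 ≈ 6.768e+10 m = 0.4524 AU.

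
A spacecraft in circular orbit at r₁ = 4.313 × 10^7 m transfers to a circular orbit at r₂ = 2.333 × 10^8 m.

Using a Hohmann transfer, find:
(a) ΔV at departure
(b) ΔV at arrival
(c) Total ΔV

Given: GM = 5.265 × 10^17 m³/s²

Transfer semi-major axis: a_t = (r₁ + r₂)/2 = (4.313e+07 + 2.333e+08)/2 = 1.38215e+08 m.
Circular speeds: v₁ = √(GM/r₁) = 110487 m/s, v₂ = √(GM/r₂) = 47505.3 m/s.
Transfer speeds (vis-viva v² = GM(2/r − 1/a_t)): v₁ᵗ = 143545 m/s, v₂ᵗ = 26537.1 m/s.
(a) ΔV₁ = |v₁ᵗ − v₁| ≈ 3.306e+04 m/s = 33.06 km/s.
(b) ΔV₂ = |v₂ − v₂ᵗ| ≈ 2.097e+04 m/s = 20.97 km/s.
(c) ΔV_total = ΔV₁ + ΔV₂ ≈ 5.403e+04 m/s = 54.03 km/s.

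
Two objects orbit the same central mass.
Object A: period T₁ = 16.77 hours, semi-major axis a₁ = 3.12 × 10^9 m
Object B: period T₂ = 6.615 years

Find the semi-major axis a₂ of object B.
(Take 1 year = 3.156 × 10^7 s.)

Convert to SI: T₁ = 16.77 hours = 60372 s; T₂ = 6.615 years = 2.08769e+08 s.
Kepler's third law: (T₁/T₂)² = (a₁/a₂)³ ⇒ a₂ = a₁ · (T₂/T₁)^(2/3).
T₂/T₁ = 2.08769e+08 / 60372 = 3458.05.
a₂ = 3.12e+09 · (3458.05)^(2/3) m ≈ 7.135e+11 m = 7.135 × 10^11 m.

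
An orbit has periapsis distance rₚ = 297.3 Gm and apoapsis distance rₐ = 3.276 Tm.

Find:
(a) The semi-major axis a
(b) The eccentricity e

Convert to SI: rₚ = 297.3 Gm = 2.973e+11 m; rₐ = 3.276 Tm = 3.276e+12 m.
(a) a = (rₚ + rₐ) / 2 = (2.973e+11 + 3.276e+12) / 2 ≈ 1.787e+12 m = 1.787 Tm.
(b) e = (rₐ − rₚ) / (rₐ + rₚ) = (3.276e+12 − 2.973e+11) / (3.276e+12 + 2.973e+11) ≈ 0.8336.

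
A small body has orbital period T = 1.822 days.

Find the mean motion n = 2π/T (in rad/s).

Convert to SI: T = 1.822 days = 157421 s.
n = 2π / T.
n = 2π / 157421 s ≈ 3.991e-05 rad/s.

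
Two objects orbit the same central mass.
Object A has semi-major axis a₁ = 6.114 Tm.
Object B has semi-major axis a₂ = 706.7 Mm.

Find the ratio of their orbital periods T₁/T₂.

Convert to SI: a₁ = 6.114 Tm = 6.114e+12 m; a₂ = 706.7 Mm = 7.067e+08 m.
From Kepler's third law, (T₁/T₂)² = (a₁/a₂)³, so T₁/T₂ = (a₁/a₂)^(3/2).
a₁/a₂ = 6.114e+12 / 7.067e+08 = 8651.48.
T₁/T₂ = (8651.48)^(3/2) ≈ 8.047e+05.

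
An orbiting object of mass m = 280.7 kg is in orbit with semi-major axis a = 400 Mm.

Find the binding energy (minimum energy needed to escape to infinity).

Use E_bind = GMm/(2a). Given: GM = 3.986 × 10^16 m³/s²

Convert to SI: a = 400 Mm = 4e+08 m.
Total orbital energy is E = −GMm/(2a); binding energy is E_bind = −E = GMm/(2a).
E_bind = 3.986e+16 · 280.7 / (2 · 4e+08) J ≈ 1.399e+10 J = 13.99 GJ.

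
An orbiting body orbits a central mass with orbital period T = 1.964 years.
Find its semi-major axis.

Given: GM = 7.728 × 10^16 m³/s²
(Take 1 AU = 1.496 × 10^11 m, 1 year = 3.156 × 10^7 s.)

Convert to SI: T = 1.964 years = 6.19838e+07 s.
Invert Kepler's third law: a = (GM · T² / (4π²))^(1/3).
Substituting T = 6.19838e+07 s and GM = 7.728e+16 m³/s²:
a = (7.728e+16 · (6.19838e+07)² / (4π²))^(1/3) m
a ≈ 1.959e+10 m = 0.131 AU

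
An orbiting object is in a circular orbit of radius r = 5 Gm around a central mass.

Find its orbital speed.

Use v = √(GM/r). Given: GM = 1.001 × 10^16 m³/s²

Convert to SI: r = 5 Gm = 5e+09 m.
For a circular orbit, gravity supplies the centripetal force, so v = √(GM / r).
v = √(1.001e+16 / 5e+09) m/s ≈ 1415 m/s = 1.415 km/s.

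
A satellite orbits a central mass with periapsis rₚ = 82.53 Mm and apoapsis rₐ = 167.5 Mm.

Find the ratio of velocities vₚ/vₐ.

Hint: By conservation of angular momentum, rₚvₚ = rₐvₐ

Convert to SI: rₚ = 82.53 Mm = 8.253e+07 m; rₐ = 167.5 Mm = 1.675e+08 m.
Conservation of angular momentum gives rₚvₚ = rₐvₐ, so vₚ/vₐ = rₐ/rₚ.
vₚ/vₐ = 1.675e+08 / 8.253e+07 ≈ 2.03.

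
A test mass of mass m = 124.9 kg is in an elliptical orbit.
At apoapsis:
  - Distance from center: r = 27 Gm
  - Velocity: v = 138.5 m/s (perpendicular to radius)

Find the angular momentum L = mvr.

Convert to SI: r = 27 Gm = 2.7e+10 m.
Since v is perpendicular to r, L = m · v · r.
L = 124.9 · 138.5 · 2.7e+10 kg·m²/s ≈ 4.671e+14 kg·m²/s.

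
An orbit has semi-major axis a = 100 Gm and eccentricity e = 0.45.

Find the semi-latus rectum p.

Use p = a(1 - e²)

Convert to SI: a = 100 Gm = 1e+11 m.
p = a (1 − e²).
p = 1e+11 · (1 − (0.45)²) = 1e+11 · 0.7975 ≈ 7.975e+10 m = 79.75 Gm.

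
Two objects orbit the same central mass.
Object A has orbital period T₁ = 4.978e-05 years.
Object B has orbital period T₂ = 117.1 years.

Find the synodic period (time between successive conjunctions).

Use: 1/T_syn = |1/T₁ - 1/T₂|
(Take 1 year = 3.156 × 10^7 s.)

Convert to SI: T₁ = 4.978e-05 years = 1571.06 s; T₂ = 117.1 years = 3.69568e+09 s.
T_syn = |T₁ · T₂ / (T₁ − T₂)|.
T_syn = |1571.06 · 3.69568e+09 / (1571.06 − 3.69568e+09)| s ≈ 1571 s = 4.978e-05 years.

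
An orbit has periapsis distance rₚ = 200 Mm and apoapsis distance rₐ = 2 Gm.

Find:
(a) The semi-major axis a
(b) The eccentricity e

Convert to SI: rₚ = 200 Mm = 2e+08 m; rₐ = 2 Gm = 2e+09 m.
(a) a = (rₚ + rₐ) / 2 = (2e+08 + 2e+09) / 2 ≈ 1.1e+09 m = 1.1 Gm.
(b) e = (rₐ − rₚ) / (rₐ + rₚ) = (2e+09 − 2e+08) / (2e+09 + 2e+08) ≈ 0.8182.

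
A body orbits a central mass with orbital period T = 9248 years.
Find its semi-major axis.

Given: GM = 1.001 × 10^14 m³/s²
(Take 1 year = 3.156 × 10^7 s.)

Convert to SI: T = 9248 years = 2.91867e+11 s.
Invert Kepler's third law: a = (GM · T² / (4π²))^(1/3).
Substituting T = 2.91867e+11 s and GM = 1.001e+14 m³/s²:
a = (1.001e+14 · (2.91867e+11)² / (4π²))^(1/3) m
a ≈ 6e+11 m = 600 Gm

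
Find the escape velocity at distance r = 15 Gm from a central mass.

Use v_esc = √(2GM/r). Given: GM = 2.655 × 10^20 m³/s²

Convert to SI: r = 15 Gm = 1.5e+10 m.
Escape velocity comes from setting total energy to zero: ½v² − GM/r = 0 ⇒ v_esc = √(2GM / r).
v_esc = √(2 · 2.655e+20 / 1.5e+10) m/s ≈ 1.881e+05 m/s = 188.1 km/s.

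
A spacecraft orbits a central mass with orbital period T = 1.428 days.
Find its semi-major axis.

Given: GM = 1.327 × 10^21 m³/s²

Convert to SI: T = 1.428 days = 123379 s.
Invert Kepler's third law: a = (GM · T² / (4π²))^(1/3).
Substituting T = 123379 s and GM = 1.327e+21 m³/s²:
a = (1.327e+21 · (123379)² / (4π²))^(1/3) m
a ≈ 7.998e+09 m = 7.998 Gm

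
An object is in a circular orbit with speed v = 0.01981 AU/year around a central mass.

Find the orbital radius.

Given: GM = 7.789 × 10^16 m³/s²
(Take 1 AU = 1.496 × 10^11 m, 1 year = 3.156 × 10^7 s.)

Convert to SI: v = 0.01981 AU/year = 93.9029 m/s.
For a circular orbit, v² = GM / r, so r = GM / v².
r = 7.789e+16 / (93.9029)² m ≈ 8.833e+12 m = 59.05 AU.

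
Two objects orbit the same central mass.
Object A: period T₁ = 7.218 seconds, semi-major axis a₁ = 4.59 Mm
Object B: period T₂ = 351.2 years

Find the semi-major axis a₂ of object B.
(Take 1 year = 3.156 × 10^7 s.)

Convert to SI: a₁ = 4.59 Mm = 4.59e+06 m; T₂ = 351.2 years = 1.10839e+10 s.
Kepler's third law: (T₁/T₂)² = (a₁/a₂)³ ⇒ a₂ = a₁ · (T₂/T₁)^(2/3).
T₂/T₁ = 1.10839e+10 / 7.218 = 1.53559e+09.
a₂ = 4.59e+06 · (1.53559e+09)^(2/3) m ≈ 6.109e+12 m = 6.109 Tm.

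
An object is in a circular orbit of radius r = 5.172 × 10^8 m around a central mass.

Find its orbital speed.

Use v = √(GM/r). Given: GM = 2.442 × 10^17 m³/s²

For a circular orbit, gravity supplies the centripetal force, so v = √(GM / r).
v = √(2.442e+17 / 5.172e+08) m/s ≈ 2.173e+04 m/s = 21.73 km/s.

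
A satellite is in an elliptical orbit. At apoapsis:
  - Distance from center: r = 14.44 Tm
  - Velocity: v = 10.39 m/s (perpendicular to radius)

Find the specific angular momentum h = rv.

Convert to SI: r = 14.44 Tm = 1.444e+13 m.
With v perpendicular to r, h = r · v.
h = 1.444e+13 · 10.39 m²/s ≈ 1.5e+14 m²/s.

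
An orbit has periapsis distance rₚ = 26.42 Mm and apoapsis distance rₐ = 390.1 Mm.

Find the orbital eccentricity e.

Convert to SI: rₚ = 26.42 Mm = 2.642e+07 m; rₐ = 390.1 Mm = 3.901e+08 m.
e = (rₐ − rₚ) / (rₐ + rₚ).
e = (3.901e+08 − 2.642e+07) / (3.901e+08 + 2.642e+07) = 3.6368e+08 / 4.1652e+08 ≈ 0.8731.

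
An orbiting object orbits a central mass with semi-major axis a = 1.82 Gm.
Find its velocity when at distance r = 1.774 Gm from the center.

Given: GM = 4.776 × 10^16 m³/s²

Convert to SI: a = 1.82 Gm = 1.82e+09 m; r = 1.774 Gm = 1.774e+09 m.
Vis-viva: v = √(GM · (2/r − 1/a)).
2/r − 1/a = 2/1.774e+09 − 1/1.82e+09 = 5.77945e-10 m⁻¹.
v = √(4.776e+16 · 5.77945e-10) m/s ≈ 5254 m/s = 5.254 km/s.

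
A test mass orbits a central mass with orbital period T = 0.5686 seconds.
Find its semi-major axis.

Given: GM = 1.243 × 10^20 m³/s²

Invert Kepler's third law: a = (GM · T² / (4π²))^(1/3).
Substituting T = 0.5686 s and GM = 1.243e+20 m³/s²:
a = (1.243e+20 · (0.5686)² / (4π²))^(1/3) m
a ≈ 1.006e+06 m = 1.006 × 10^6 m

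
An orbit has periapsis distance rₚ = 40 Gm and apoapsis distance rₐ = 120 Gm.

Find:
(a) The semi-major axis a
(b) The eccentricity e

Convert to SI: rₚ = 40 Gm = 4e+10 m; rₐ = 120 Gm = 1.2e+11 m.
(a) a = (rₚ + rₐ) / 2 = (4e+10 + 1.2e+11) / 2 ≈ 8e+10 m = 80 Gm.
(b) e = (rₐ − rₚ) / (rₐ + rₚ) = (1.2e+11 − 4e+10) / (1.2e+11 + 4e+10) ≈ 0.5.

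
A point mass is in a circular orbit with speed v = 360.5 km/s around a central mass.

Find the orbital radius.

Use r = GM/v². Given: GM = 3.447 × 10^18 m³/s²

Convert to SI: v = 360.5 km/s = 360500 m/s.
For a circular orbit, v² = GM / r, so r = GM / v².
r = 3.447e+18 / (360500)² m ≈ 2.652e+07 m = 26.52 Mm.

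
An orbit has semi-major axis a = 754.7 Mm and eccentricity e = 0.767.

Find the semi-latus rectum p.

Convert to SI: a = 754.7 Mm = 7.547e+08 m.
p = a (1 − e²).
p = 7.547e+08 · (1 − (0.767)²) = 7.547e+08 · 0.411711 ≈ 3.107e+08 m = 310.7 Mm.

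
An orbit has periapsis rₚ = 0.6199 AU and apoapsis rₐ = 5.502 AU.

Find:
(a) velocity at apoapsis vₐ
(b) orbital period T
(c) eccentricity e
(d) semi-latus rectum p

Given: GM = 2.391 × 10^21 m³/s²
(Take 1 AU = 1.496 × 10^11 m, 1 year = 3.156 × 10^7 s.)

Convert to SI: rₚ = 0.6199 AU = 9.2737e+10 m; rₐ = 5.502 AU = 8.23099e+11 m.
(a) With a = (rₚ + rₐ)/2 = 4.57918e+11 m, vₐ = √(GM (2/rₐ − 1/a)) = √(2.391e+21 · (2/8.23099e+11 − 1/4.57918e+11)) m/s ≈ 2.425e+04 m/s
(b) With a = (rₚ + rₐ)/2 = 4.57918e+11 m, T = 2π √(a³/GM) = 2π √((4.57918e+11)³/2.391e+21) s ≈ 3.982e+07 s
(c) e = (rₐ − rₚ)/(rₐ + rₚ) = (8.23099e+11 − 9.2737e+10)/(8.23099e+11 + 9.2737e+10) ≈ 0.7975
(d) From a = (rₚ + rₐ)/2 = 4.57918e+11 m and e = (rₐ − rₚ)/(rₐ + rₚ) = 0.797481, p = a(1 − e²) = 4.57918e+11 · (1 − (0.797481)²) ≈ 1.667e+11 m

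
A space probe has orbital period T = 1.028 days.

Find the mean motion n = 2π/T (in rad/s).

Convert to SI: T = 1.028 days = 88819.2 s.
n = 2π / T.
n = 2π / 88819.2 s ≈ 7.074e-05 rad/s.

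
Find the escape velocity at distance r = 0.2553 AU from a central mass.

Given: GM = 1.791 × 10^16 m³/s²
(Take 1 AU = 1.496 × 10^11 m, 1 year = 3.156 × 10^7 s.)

Convert to SI: r = 0.2553 AU = 3.81929e+10 m.
Escape velocity comes from setting total energy to zero: ½v² − GM/r = 0 ⇒ v_esc = √(2GM / r).
v_esc = √(2 · 1.791e+16 / 3.81929e+10) m/s ≈ 968.4 m/s = 0.2043 AU/year.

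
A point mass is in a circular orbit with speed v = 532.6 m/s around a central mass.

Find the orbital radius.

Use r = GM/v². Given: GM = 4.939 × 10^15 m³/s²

For a circular orbit, v² = GM / r, so r = GM / v².
r = 4.939e+15 / (532.6)² m ≈ 1.741e+10 m = 17.41 Gm.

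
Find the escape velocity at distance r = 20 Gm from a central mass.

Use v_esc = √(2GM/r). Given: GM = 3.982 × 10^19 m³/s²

Convert to SI: r = 20 Gm = 2e+10 m.
Escape velocity comes from setting total energy to zero: ½v² − GM/r = 0 ⇒ v_esc = √(2GM / r).
v_esc = √(2 · 3.982e+19 / 2e+10) m/s ≈ 6.31e+04 m/s = 63.1 km/s.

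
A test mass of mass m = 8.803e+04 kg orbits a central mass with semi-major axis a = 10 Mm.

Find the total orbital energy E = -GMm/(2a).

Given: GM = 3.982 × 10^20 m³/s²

Convert to SI: a = 10 Mm = 1e+07 m.
E = −GMm / (2a).
E = −3.982e+20 · 8.803e+04 / (2 · 1e+07) J ≈ -1.753e+18 J = -1.753 EJ.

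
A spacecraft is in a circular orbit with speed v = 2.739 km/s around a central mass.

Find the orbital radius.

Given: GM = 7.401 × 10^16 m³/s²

Convert to SI: v = 2.739 km/s = 2739 m/s.
For a circular orbit, v² = GM / r, so r = GM / v².
r = 7.401e+16 / (2739)² m ≈ 9.865e+09 m = 9.865 Gm.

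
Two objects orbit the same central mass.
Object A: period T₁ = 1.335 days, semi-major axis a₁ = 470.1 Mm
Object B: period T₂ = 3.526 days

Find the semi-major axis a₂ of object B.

Convert to SI: T₁ = 1.335 days = 115344 s; a₁ = 470.1 Mm = 4.701e+08 m; T₂ = 3.526 days = 304646 s.
Kepler's third law: (T₁/T₂)² = (a₁/a₂)³ ⇒ a₂ = a₁ · (T₂/T₁)^(2/3).
T₂/T₁ = 304646 / 115344 = 2.6412.
a₂ = 4.701e+08 · (2.6412)^(2/3) m ≈ 8.982e+08 m = 898.2 Mm.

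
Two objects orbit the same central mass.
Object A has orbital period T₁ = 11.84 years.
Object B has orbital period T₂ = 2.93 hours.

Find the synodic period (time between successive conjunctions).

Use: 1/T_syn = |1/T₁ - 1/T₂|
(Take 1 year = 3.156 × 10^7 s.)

Convert to SI: T₁ = 11.84 years = 3.7367e+08 s; T₂ = 2.93 hours = 10548 s.
T_syn = |T₁ · T₂ / (T₁ − T₂)|.
T_syn = |3.7367e+08 · 10548 / (3.7367e+08 − 10548)| s ≈ 1.055e+04 s = 2.93 hours.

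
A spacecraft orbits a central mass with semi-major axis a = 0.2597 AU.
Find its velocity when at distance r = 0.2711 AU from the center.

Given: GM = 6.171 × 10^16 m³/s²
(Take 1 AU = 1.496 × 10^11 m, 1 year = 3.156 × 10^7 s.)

Convert to SI: a = 0.2597 AU = 3.88511e+10 m; r = 0.2711 AU = 4.05566e+10 m.
Vis-viva: v = √(GM · (2/r − 1/a)).
2/r − 1/a = 2/4.05566e+10 − 1/3.88511e+10 = 2.35746e-11 m⁻¹.
v = √(6.171e+16 · 2.35746e-11) m/s ≈ 1206 m/s = 0.2545 AU/year.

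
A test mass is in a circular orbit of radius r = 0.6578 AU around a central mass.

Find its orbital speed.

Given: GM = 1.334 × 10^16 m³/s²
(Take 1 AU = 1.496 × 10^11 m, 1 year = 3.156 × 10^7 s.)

Convert to SI: r = 0.6578 AU = 9.84069e+10 m.
For a circular orbit, gravity supplies the centripetal force, so v = √(GM / r).
v = √(1.334e+16 / 9.84069e+10) m/s ≈ 368.2 m/s = 0.07767 AU/year.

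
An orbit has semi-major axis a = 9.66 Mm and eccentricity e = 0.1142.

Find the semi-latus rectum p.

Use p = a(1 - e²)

Convert to SI: a = 9.66 Mm = 9.66e+06 m.
p = a (1 − e²).
p = 9.66e+06 · (1 − (0.1142)²) = 9.66e+06 · 0.986958 ≈ 9.534e+06 m = 9.534 Mm.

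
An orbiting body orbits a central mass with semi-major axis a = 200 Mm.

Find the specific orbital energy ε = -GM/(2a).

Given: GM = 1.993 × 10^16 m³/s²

Convert to SI: a = 200 Mm = 2e+08 m.
ε = −GM / (2a).
ε = −1.993e+16 / (2 · 2e+08) J/kg ≈ -4.982e+07 J/kg = -49.83 MJ/kg.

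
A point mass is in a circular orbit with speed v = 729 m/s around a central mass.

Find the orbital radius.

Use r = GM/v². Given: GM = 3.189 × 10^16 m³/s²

For a circular orbit, v² = GM / r, so r = GM / v².
r = 3.189e+16 / (729)² m ≈ 6.001e+10 m = 60.01 Gm.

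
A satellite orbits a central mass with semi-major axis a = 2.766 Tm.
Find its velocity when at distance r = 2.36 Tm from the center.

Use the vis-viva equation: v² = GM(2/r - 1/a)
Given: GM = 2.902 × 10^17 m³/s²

Convert to SI: a = 2.766 Tm = 2.766e+12 m; r = 2.36 Tm = 2.36e+12 m.
Vis-viva: v = √(GM · (2/r − 1/a)).
2/r − 1/a = 2/2.36e+12 − 1/2.766e+12 = 4.85925e-13 m⁻¹.
v = √(2.902e+17 · 4.85925e-13) m/s ≈ 375.5 m/s = 375.5 m/s.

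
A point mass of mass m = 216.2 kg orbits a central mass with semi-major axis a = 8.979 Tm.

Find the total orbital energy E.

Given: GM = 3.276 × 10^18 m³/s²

Convert to SI: a = 8.979 Tm = 8.979e+12 m.
E = −GMm / (2a).
E = −3.276e+18 · 216.2 / (2 · 8.979e+12) J ≈ -3.944e+07 J = -39.44 MJ.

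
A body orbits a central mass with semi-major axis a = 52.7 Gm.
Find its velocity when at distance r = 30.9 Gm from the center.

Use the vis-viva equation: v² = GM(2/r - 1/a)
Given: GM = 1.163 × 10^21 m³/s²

Convert to SI: a = 52.7 Gm = 5.27e+10 m; r = 30.9 Gm = 3.09e+10 m.
Vis-viva: v = √(GM · (2/r − 1/a)).
2/r − 1/a = 2/3.09e+10 − 1/5.27e+10 = 4.57496e-11 m⁻¹.
v = √(1.163e+21 · 4.57496e-11) m/s ≈ 2.307e+05 m/s = 230.7 km/s.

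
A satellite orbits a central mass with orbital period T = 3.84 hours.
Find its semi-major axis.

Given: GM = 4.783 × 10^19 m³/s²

Convert to SI: T = 3.84 hours = 13824 s.
Invert Kepler's third law: a = (GM · T² / (4π²))^(1/3).
Substituting T = 13824 s and GM = 4.783e+19 m³/s²:
a = (4.783e+19 · (13824)² / (4π²))^(1/3) m
a ≈ 6.14e+08 m = 614 Mm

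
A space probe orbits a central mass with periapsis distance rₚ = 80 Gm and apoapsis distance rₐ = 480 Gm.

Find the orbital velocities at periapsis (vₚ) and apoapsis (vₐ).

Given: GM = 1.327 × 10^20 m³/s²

Convert to SI: rₚ = 80 Gm = 8e+10 m; rₐ = 480 Gm = 4.8e+11 m.
Use the vis-viva equation v² = GM(2/r − 1/a) with a = (rₚ + rₐ)/2 = (8e+10 + 4.8e+11)/2 = 2.8e+11 m.
vₚ = √(GM · (2/rₚ − 1/a)) = √(1.327e+20 · (2/8e+10 − 1/2.8e+11)) m/s ≈ 5.333e+04 m/s = 53.33 km/s.
vₐ = √(GM · (2/rₐ − 1/a)) = √(1.327e+20 · (2/4.8e+11 − 1/2.8e+11)) m/s ≈ 8888 m/s = 8.888 km/s.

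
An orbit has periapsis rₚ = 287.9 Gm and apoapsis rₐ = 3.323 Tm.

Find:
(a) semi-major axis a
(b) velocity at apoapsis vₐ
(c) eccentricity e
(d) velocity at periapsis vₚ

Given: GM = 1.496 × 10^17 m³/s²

Convert to SI: rₚ = 287.9 Gm = 2.879e+11 m; rₐ = 3.323 Tm = 3.323e+12 m.
(a) a = (rₚ + rₐ)/2 = (2.879e+11 + 3.323e+12)/2 ≈ 1.805e+12 m
(b) With a = (rₚ + rₐ)/2 = 1.80545e+12 m, vₐ = √(GM (2/rₐ − 1/a)) = √(1.496e+17 · (2/3.323e+12 − 1/1.80545e+12)) m/s ≈ 84.73 m/s
(c) e = (rₐ − rₚ)/(rₐ + rₚ) = (3.323e+12 − 2.879e+11)/(3.323e+12 + 2.879e+11) ≈ 0.8405
(d) With a = (rₚ + rₐ)/2 = 1.80545e+12 m, vₚ = √(GM (2/rₚ − 1/a)) = √(1.496e+17 · (2/2.879e+11 − 1/1.80545e+12)) m/s ≈ 978 m/s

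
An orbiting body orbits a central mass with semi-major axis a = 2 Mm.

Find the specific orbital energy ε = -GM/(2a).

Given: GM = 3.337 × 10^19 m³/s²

Convert to SI: a = 2 Mm = 2e+06 m.
ε = −GM / (2a).
ε = −3.337e+19 / (2 · 2e+06) J/kg ≈ -8.342e+12 J/kg = -8342 GJ/kg.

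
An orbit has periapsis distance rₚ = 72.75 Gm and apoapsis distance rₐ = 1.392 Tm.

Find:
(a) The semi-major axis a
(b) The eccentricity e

Convert to SI: rₚ = 72.75 Gm = 7.275e+10 m; rₐ = 1.392 Tm = 1.392e+12 m.
(a) a = (rₚ + rₐ) / 2 = (7.275e+10 + 1.392e+12) / 2 ≈ 7.324e+11 m = 732.4 Gm.
(b) e = (rₐ − rₚ) / (rₐ + rₚ) = (1.392e+12 − 7.275e+10) / (1.392e+12 + 7.275e+10) ≈ 0.9007.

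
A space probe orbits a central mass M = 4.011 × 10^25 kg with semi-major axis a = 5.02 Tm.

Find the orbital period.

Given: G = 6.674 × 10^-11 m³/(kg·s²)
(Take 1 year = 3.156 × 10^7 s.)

Convert to SI: a = 5.02 Tm = 5.02e+12 m.
GM = G · M = 6.674e-11 · 4.011e+25 = 2.67694e+15 m³/s².
Kepler's third law: T = 2π √(a³ / GM).
Substituting a = 5.02e+12 m and GM = 2.67694e+15 m³/s²:
T = 2π √((5.02e+12)³ / 2.67694e+15) s
T ≈ 1.366e+12 s = 4.328e+04 years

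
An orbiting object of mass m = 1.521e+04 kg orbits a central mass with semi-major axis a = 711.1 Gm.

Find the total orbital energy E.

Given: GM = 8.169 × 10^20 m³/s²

Convert to SI: a = 711.1 Gm = 7.111e+11 m.
E = −GMm / (2a).
E = −8.169e+20 · 1.521e+04 / (2 · 7.111e+11) J ≈ -8.736e+12 J = -8.736 TJ.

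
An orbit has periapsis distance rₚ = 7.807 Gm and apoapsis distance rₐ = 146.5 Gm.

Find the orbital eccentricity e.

Convert to SI: rₚ = 7.807 Gm = 7.807e+09 m; rₐ = 146.5 Gm = 1.465e+11 m.
e = (rₐ − rₚ) / (rₐ + rₚ).
e = (1.465e+11 − 7.807e+09) / (1.465e+11 + 7.807e+09) = 1.38693e+11 / 1.54307e+11 ≈ 0.8988.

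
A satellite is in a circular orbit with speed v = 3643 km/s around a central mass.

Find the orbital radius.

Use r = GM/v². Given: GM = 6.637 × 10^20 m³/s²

Convert to SI: v = 3643 km/s = 3.643e+06 m/s.
For a circular orbit, v² = GM / r, so r = GM / v².
r = 6.637e+20 / (3.643e+06)² m ≈ 5.001e+07 m = 50.01 Mm.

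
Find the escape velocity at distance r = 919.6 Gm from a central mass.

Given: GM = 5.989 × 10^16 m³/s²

Convert to SI: r = 919.6 Gm = 9.196e+11 m.
Escape velocity comes from setting total energy to zero: ½v² − GM/r = 0 ⇒ v_esc = √(2GM / r).
v_esc = √(2 · 5.989e+16 / 9.196e+11) m/s ≈ 360.9 m/s = 360.9 m/s.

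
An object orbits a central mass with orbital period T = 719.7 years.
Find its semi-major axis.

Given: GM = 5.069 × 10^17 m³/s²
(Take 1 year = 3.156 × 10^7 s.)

Convert to SI: T = 719.7 years = 2.27137e+10 s.
Invert Kepler's third law: a = (GM · T² / (4π²))^(1/3).
Substituting T = 2.27137e+10 s and GM = 5.069e+17 m³/s²:
a = (5.069e+17 · (2.27137e+10)² / (4π²))^(1/3) m
a ≈ 1.878e+12 m = 1.878 Tm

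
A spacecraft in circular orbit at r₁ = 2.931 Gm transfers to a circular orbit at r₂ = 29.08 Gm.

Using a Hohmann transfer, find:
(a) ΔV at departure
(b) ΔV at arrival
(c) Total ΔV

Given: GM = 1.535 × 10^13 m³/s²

Convert to SI: r₁ = 2.931 Gm = 2.931e+09 m; r₂ = 29.08 Gm = 2.908e+10 m.
Transfer semi-major axis: a_t = (r₁ + r₂)/2 = (2.931e+09 + 2.908e+10)/2 = 1.60055e+10 m.
Circular speeds: v₁ = √(GM/r₁) = 72.368 m/s, v₂ = √(GM/r₂) = 22.9751 m/s.
Transfer speeds (vis-viva v² = GM(2/r − 1/a_t)): v₁ᵗ = 97.5459 m/s, v₂ᵗ = 9.83174 m/s.
(a) ΔV₁ = |v₁ᵗ − v₁| ≈ 25.18 m/s = 25.18 m/s.
(b) ΔV₂ = |v₂ − v₂ᵗ| ≈ 13.14 m/s = 13.14 m/s.
(c) ΔV_total = ΔV₁ + ΔV₂ ≈ 38.32 m/s = 38.32 m/s.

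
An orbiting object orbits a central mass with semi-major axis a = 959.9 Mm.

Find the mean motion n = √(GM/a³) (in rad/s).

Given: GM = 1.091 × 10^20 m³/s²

Convert to SI: a = 959.9 Mm = 9.599e+08 m.
n = √(GM / a³).
n = √(1.091e+20 / (9.599e+08)³) rad/s ≈ 0.0003512 rad/s.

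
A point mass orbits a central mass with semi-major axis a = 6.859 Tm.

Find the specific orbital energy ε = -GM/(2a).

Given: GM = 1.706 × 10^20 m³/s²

Convert to SI: a = 6.859 Tm = 6.859e+12 m.
ε = −GM / (2a).
ε = −1.706e+20 / (2 · 6.859e+12) J/kg ≈ -1.244e+07 J/kg = -12.44 MJ/kg.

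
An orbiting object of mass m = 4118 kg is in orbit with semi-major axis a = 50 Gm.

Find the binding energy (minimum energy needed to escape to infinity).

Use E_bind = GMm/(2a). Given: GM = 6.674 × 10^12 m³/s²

Convert to SI: a = 50 Gm = 5e+10 m.
Total orbital energy is E = −GMm/(2a); binding energy is E_bind = −E = GMm/(2a).
E_bind = 6.674e+12 · 4118 / (2 · 5e+10) J ≈ 2.748e+05 J = 274.8 kJ.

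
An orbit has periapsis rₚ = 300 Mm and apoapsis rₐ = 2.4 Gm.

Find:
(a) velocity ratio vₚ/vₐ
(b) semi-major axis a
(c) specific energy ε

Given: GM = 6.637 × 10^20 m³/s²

Convert to SI: rₚ = 300 Mm = 3e+08 m; rₐ = 2.4 Gm = 2.4e+09 m.
(a) Conservation of angular momentum (rₚvₚ = rₐvₐ) gives vₚ/vₐ = rₐ/rₚ = 2.4e+09/3e+08 ≈ 8
(b) a = (rₚ + rₐ)/2 = (3e+08 + 2.4e+09)/2 ≈ 1.35e+09 m
(c) With a = (rₚ + rₐ)/2 = 1.35e+09 m, ε = −GM/(2a) = −6.637e+20/(2 · 1.35e+09) J/kg ≈ -2.458e+11 J/kg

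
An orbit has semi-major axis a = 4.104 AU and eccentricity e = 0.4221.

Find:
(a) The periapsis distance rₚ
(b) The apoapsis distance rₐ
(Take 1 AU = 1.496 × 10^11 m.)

Convert to SI: a = 4.104 AU = 6.13958e+11 m.
(a) rₚ = a(1 − e) = 6.13958e+11 · (1 − 0.4221) = 6.13958e+11 · 0.5779 ≈ 3.548e+11 m = 2.372 AU.
(b) rₐ = a(1 + e) = 6.13958e+11 · (1 + 0.4221) = 6.13958e+11 · 1.4221 ≈ 8.731e+11 m = 5.836 AU.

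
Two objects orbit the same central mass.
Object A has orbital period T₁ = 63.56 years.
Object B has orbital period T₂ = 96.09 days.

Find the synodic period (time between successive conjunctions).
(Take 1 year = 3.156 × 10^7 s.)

Convert to SI: T₁ = 63.56 years = 2.00595e+09 s; T₂ = 96.09 days = 8.30218e+06 s.
T_syn = |T₁ · T₂ / (T₁ − T₂)|.
T_syn = |2.00595e+09 · 8.30218e+06 / (2.00595e+09 − 8.30218e+06)| s ≈ 8.337e+06 s = 96.49 days.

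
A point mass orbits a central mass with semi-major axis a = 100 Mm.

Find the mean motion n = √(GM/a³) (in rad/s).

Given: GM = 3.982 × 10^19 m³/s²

Convert to SI: a = 100 Mm = 1e+08 m.
n = √(GM / a³).
n = √(3.982e+19 / (1e+08)³) rad/s ≈ 0.00631 rad/s.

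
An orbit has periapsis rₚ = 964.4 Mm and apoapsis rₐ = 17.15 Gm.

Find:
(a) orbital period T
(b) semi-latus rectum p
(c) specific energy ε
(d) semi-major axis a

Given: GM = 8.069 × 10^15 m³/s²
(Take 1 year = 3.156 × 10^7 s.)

Convert to SI: rₚ = 964.4 Mm = 9.644e+08 m; rₐ = 17.15 Gm = 1.715e+10 m.
(a) With a = (rₚ + rₐ)/2 = 9.0572e+09 m, T = 2π √(a³/GM) = 2π √((9.0572e+09)³/8.069e+15) s ≈ 6.029e+07 s
(b) From a = (rₚ + rₐ)/2 = 9.0572e+09 m and e = (rₐ − rₚ)/(rₐ + rₚ) = 0.893521, p = a(1 − e²) = 9.0572e+09 · (1 − (0.893521)²) ≈ 1.826e+09 m
(c) With a = (rₚ + rₐ)/2 = 9.0572e+09 m, ε = −GM/(2a) = −8.069e+15/(2 · 9.0572e+09) J/kg ≈ -4.454e+05 J/kg
(d) a = (rₚ + rₐ)/2 = (9.644e+08 + 1.715e+10)/2 ≈ 9.057e+09 m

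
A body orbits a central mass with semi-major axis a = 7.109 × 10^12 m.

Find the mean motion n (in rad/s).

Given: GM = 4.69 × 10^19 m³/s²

n = √(GM / a³).
n = √(4.69e+19 / (7.109e+12)³) rad/s ≈ 3.613e-10 rad/s.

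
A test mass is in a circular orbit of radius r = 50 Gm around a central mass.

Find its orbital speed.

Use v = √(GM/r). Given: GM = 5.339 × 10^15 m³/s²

Convert to SI: r = 50 Gm = 5e+10 m.
For a circular orbit, gravity supplies the centripetal force, so v = √(GM / r).
v = √(5.339e+15 / 5e+10) m/s ≈ 326.8 m/s = 326.8 m/s.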